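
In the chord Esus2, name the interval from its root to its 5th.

perfect 5th

Esus2 is spelled E-F♯-B.
The root is E and the 5th is B.
From E to B is 7 semitones, exactly the perfect fifth.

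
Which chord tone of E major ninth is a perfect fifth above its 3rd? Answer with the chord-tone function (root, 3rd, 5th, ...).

Emaj9 is spelled E-G#-B-D#-F#.
The 3rd is G#. A perfect fifth above G# is D#.
D# is the chord's 7th.

7th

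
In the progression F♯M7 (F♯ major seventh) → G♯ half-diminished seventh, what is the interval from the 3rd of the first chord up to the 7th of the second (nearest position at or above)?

m6

The 3rd of F♯M7 (F♯ major seventh) is A♯; the 7th of G♯ half-diminished seventh is F♯.
6 letter names make it a sixth; at 8 semitones (a half step narrower than major) the quality is minor.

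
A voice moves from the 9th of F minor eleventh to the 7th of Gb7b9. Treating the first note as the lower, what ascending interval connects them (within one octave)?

diminished seventh

The 9th of F minor eleventh is G; the 7th of Gb7b9 is Fb.
7 letter names make it a seventh; at 9 semitones (a whole step narrower than major) the quality is diminished.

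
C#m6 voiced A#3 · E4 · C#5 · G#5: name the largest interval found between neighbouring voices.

major sixth

Adjacent intervals: A#3→E4 = diminished fifth; E4→C#5 = major sixth; C#5→G#5 = perfect fifth.
The largest is E4 to C#5, a major sixth (9 semitones).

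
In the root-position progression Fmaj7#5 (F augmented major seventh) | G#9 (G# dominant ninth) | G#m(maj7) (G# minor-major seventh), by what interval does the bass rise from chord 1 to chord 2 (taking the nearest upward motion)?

augmented 2nd

The roots are F and G#.
F up to G# is 3 semitones, a half step wider than a major second, so the interval is augmented.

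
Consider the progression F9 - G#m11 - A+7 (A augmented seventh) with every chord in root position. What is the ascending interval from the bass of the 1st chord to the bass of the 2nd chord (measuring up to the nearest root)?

A2

The roots are F and G#.
2 letter names make it a second; at 3 semitones (a half step wider than major) the quality is augmented.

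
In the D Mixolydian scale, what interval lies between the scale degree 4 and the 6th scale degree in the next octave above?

major 10th

Spelling the D Mixolydian scale: D E F♯ G A B C.
The scale degree 4 is G and the scale degree 6 (up an octave) is B.
From G to B is 16 semitones, exactly the major tenth.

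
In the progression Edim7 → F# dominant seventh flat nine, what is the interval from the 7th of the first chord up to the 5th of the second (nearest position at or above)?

Edim7 has Db as its 7th, and F# dominant seventh flat nine has C# as its 5th.
Db up to C# is 12 semitones, a half step wider than a major seventh, so the interval is augmented.

augmented seventh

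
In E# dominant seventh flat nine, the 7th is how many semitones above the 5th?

3

The chord tones of E#7b9 (E# dominant seventh flat nine) are E#, G##, B#, D#, F#.
B# to D# is a minor third: 3 semitones.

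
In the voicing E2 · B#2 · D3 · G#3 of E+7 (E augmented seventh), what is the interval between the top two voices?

augmented fourth

Those voices are D3 and G#3.
D up to G# is 6 semitones, a half step wider than a perfect fourth, so the interval is augmented.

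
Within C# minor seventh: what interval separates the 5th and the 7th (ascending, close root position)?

minor 3rd

C#min7 is spelled C#–E–G#–B.
5th = G#; 7th = B.
G# up to B is 3 semitones, a half step narrower than a major third, so the interval is minor.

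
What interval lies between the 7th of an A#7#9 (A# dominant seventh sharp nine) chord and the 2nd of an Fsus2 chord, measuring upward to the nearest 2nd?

d8

The 7th of A#7#9 (A# dominant seventh sharp nine) is G#; the 2nd of Fsus2 is G.
8 letter names make it an octave; at 11 semitones (a half step narrower than perfect) the quality is diminished.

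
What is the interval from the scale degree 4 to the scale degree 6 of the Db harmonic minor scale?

Db harmonic minor: Db Eb Fb Gb Ab Bbb C.
So we need the interval from Gb up to Bbb.
From Gb to Bbb: 3 semitones over a third = minor.

minor third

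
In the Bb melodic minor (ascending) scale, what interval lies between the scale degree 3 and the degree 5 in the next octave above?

M10

Spelling the Bb melodic minor (ascending) scale: Bb C Db Eb F G A.
Scale degree 3 = Db; 5th degree (up an octave) = F.
Counting 10 letters and 16 half steps from Db gives a major tenth.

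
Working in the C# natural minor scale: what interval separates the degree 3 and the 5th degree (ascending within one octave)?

major third

Spelling the C# natural minor scale: C# D# E F# G# A B.
The degree 3 is E and the scale degree 5 is G#.
From E to G# is 4 semitones, exactly the major third.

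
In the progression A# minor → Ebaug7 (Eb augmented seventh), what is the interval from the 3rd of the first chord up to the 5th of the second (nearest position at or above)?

A# minor has C# as its 3rd, and Ebaug7 (Eb augmented seventh) has B as its 5th.
C# up to B is 10 semitones, a half step narrower than a major seventh, so the interval is minor.

minor 7th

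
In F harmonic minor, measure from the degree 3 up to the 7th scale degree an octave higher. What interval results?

augmented twelfth

The scale runs F G Ab Bb C Db E.
That puts Ab below E.
Ab up to E is 20 semitones, a half step wider than a perfect twelfth, so the interval is augmented.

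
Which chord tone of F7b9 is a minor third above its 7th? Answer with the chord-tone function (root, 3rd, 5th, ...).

F dominant seventh flat nine is spelled F–A–C–Eb–Gb.
The 7th is Eb. A minor third above Eb is Gb.
Gb is the chord's 9th.

9th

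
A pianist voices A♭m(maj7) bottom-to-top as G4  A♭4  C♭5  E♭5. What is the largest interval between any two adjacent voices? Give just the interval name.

major third

Adjacent intervals: G4→A♭4 = minor second; A♭4→C♭5 = minor third; C♭5→E♭5 = major third.
The largest is C♭5 to E♭5, a major third (4 semitones).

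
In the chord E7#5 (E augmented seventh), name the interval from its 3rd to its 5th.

Eaug7 (E augmented seventh) is spelled E, G#, B#, D.
The 3rd is G# and the 5th is B#.
From G# to B# is 4 semitones, exactly the major third.

major third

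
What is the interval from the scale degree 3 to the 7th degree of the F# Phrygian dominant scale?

The scale runs F# G A# B C# D E.
That puts A# below E.
5 letter names make it a fifth; at 6 semitones (a half step narrower than perfect) the quality is diminished.

diminished fifth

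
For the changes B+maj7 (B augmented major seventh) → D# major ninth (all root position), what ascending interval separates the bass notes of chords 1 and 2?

M3

The roots are B and D#.
From B to D# is 4 semitones, exactly the major third.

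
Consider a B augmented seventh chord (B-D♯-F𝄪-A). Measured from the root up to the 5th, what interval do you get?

That puts B below F𝄪.
B up to F𝄪 is 8 semitones, a half step wider than a perfect fifth, so the interval is augmented.

A5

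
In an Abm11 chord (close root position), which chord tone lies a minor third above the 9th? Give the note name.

Abm11 (Ab minor eleventh) is spelled Ab-Cb-Eb-Gb-Bb-Db.
The 9th is Bb. A minor third above Bb is Db.
Db is the chord's 11th.

Db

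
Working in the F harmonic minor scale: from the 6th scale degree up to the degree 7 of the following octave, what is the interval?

The scale runs F G Ab Bb C Db E.
The 6th scale degree is Db and the 7th degree (up an octave) is E.
Db up to E is 15 semitones, a half step wider than a major ninth, so the interval is augmented.

A9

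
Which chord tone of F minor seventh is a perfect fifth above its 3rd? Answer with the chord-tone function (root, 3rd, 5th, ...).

7th

Fmin7 (F minor seventh) is spelled F-Ab-C-Eb.
The 3rd is Ab. A perfect fifth above Ab is Eb.
Eb is the chord's 7th.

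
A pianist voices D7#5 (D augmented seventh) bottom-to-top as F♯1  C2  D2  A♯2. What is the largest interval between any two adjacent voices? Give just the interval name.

Adjacent intervals: F♯1→C2 = diminished fifth; C2→D2 = major second; D2→A♯2 = augmented fifth.
The largest is D2 to A♯2, an augmented fifth (8 semitones).

augmented 5th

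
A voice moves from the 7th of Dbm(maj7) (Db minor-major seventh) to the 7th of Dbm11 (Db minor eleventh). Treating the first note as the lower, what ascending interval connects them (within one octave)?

diminished octave

The 7th of Dbm(maj7) (Db minor-major seventh) is C; the 7th of Dbm11 (Db minor eleventh) is Cb.
8 letter names make it an octave; at 11 semitones (a half step narrower than perfect) the quality is diminished.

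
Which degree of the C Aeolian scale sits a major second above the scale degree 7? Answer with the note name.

The scale is C D Eb F G Ab Bb.
The scale degree 7 is Bb; a major second above that is C — scale degree 1.

C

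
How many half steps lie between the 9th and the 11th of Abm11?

Ab minor eleventh is spelled Ab–Cb–Eb–Gb–Bb–Db.
Bb to Db is a minor third: 3 semitones.

3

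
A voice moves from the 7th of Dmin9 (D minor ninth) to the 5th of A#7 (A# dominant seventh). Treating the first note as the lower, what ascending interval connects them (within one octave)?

augmented third

The 7th of Dmin9 (D minor ninth) is C; the 5th of A#7 (A# dominant seventh) is E#.
From C to E#: 5 semitones over a third = augmented.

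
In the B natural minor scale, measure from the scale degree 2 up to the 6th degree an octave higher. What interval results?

Spelling the B natural minor scale: B C# D E F# G A.
Scale degree 2 = C#; 6th degree (up an octave) = G.
C# up to G is 18 semitones, a half step narrower than a perfect twelfth, so the interval is diminished.

diminished twelfth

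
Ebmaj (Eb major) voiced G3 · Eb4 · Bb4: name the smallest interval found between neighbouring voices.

perfect fifth

Adjacent intervals: G3→Eb4 = minor sixth; Eb4→Bb4 = perfect fifth.
The smallest is Eb4 to Bb4, a perfect fifth (7 semitones).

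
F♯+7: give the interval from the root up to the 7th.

minor seventh

F♯aug7 (F♯ augmented seventh) is spelled F♯ A♯ C𝄪 E.
That puts F♯ below E.
F♯ up to E is 10 semitones, a half step narrower than a major seventh, so the interval is minor.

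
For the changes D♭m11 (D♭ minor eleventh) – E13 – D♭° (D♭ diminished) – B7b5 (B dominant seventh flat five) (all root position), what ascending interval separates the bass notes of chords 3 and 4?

augmented 6th

The roots are D♭ and B.
6 letter names make it a sixth; at 10 semitones (a half step wider than major) the quality is augmented.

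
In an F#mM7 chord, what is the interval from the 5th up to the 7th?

M3

F# minor-major seventh is spelled F#, A, C#, E#.
So we need the interval from C# up to E#.
Counting 3 letters and 4 half steps from C# gives a major third.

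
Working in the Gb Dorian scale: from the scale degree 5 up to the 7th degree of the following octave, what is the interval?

m10

Gb dorian: Gb Ab Bbb Cb Db Eb Fb.
Scale degree 5 = Db; 7th scale degree (up an octave) = Fb.
From Db to Fb: 15 semitones over a tenth = minor.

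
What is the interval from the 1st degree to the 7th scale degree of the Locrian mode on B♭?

m7

Spelling the Locrian mode on B♭: B♭ C♭ D♭ E♭ F♭ G♭ A♭.
That puts B♭ below A♭.
From B♭ to A♭: 10 semitones over a seventh = minor.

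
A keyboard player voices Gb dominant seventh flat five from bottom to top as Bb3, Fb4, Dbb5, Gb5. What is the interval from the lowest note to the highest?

The outer voices are Bb3 and Gb5.
From Bb to Gb: 20 semitones over a thirteenth = minor.

minor 13th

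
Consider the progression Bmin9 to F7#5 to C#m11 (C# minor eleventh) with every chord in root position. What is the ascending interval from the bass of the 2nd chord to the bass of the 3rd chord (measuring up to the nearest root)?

The roots are F and C#.
F up to C# is 8 semitones, a half step wider than a perfect fifth, so the interval is augmented.

augmented fifth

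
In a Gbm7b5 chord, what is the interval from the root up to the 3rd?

minor third

Gbø (Gb half-diminished seventh) is spelled Gb, Bbb, Dbb, Fb.
That puts Gb below Bbb.
3 letter names make it a third; at 3 semitones (a half step narrower than major) the quality is minor.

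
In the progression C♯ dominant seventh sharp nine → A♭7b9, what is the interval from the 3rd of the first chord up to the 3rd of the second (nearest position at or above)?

diminished sixth

The 3rd of C♯ dominant seventh sharp nine is E♯; the 3rd of A♭7b9 is C.
E♯ up to C is 7 semitones, a whole step narrower than a major sixth, so the interval is diminished.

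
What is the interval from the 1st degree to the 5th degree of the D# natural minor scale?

The scale runs D# E# F# G# A# B C#.
That puts D# below A#.
Counting 5 letters and 7 half steps from D# gives a perfect fifth.

perfect 5th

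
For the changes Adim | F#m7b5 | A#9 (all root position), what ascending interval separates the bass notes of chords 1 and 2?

The roots are A and F#.
Counting 6 letters and 9 half steps from A gives a major sixth.

major sixth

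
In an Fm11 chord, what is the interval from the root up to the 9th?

Fm11: F-Ab-C-Eb-G-Bb.
That puts F below G.
Counting 9 letters and 14 half steps from F gives a major ninth.

M9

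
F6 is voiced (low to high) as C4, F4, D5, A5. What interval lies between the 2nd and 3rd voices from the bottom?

Those voices are F4 and D5.
F up to D spans 6 letter names and 9 semitones — a major sixth.

M6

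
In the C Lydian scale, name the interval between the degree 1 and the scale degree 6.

M6

The scale runs C D E F♯ G A B.
That puts C below A.
From C to A is 9 semitones, exactly the major sixth.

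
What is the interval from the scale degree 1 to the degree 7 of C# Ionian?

Spelling C# Ionian: C# D# E# F# G# A# B#.
That puts C# below B#.
C# up to B# spans 7 letter names and 11 semitones — a major seventh.

major seventh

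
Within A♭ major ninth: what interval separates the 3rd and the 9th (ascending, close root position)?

minor seventh

A♭maj9 (A♭ major ninth) is spelled A♭, C, E♭, G, B♭.
So we need the interval from C up to B♭.
7 letter names make it a seventh; at 10 semitones (a half step narrower than major) the quality is minor.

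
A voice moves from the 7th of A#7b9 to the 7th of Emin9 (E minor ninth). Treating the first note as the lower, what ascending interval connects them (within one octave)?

diminished fifth

The 7th of A#7b9 is G#; the 7th of Emin9 (E minor ninth) is D.
5 letter names make it a fifth; at 6 semitones (a half step narrower than perfect) the quality is diminished.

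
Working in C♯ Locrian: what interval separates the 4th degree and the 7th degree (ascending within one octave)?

C♯ locrian: C♯ D E F♯ G A B.
So we need the interval from F♯ up to B.
F♯ up to B spans 4 letter names and 5 semitones — a perfect fourth.

perfect fourth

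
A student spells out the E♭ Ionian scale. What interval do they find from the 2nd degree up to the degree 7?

major 6th

E♭ major: E♭ F G A♭ B♭ C D.
The 2nd degree is F and the degree 7 is D.
Counting 6 letters and 9 half steps from F gives a major sixth.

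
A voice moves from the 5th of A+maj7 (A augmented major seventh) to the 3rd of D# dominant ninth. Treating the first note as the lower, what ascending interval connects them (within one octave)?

major second

The 5th of A+maj7 (A augmented major seventh) is E#; the 3rd of D# dominant ninth is F##.
E# up to F## spans 2 letter names and 2 semitones — a major second.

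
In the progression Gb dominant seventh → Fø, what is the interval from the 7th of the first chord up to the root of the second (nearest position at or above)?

The 7th of Gb dominant seventh is Fb; the root of Fø is F.
From Fb to F: 1 semitone over a unison = augmented.

augmented unison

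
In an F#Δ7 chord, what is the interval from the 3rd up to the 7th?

F#M7 (F# major seventh) is spelled F# A# C# E#.
The 3rd is A# and the 7th is E#.
From A# to E# is 7 semitones, exactly the perfect fifth.

perfect fifth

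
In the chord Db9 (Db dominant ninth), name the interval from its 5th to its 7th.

Spelling the chord: Db-F-Ab-Cb-Eb.
That puts Ab below Cb.
Ab up to Cb is 3 semitones, a half step narrower than a major third, so the interval is minor.

m3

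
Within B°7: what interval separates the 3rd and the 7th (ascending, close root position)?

Spelling the chord: B-D-F-Ab.
So we need the interval from D up to Ab.
5 letter names make it a fifth; at 6 semitones (a half step narrower than perfect) the quality is diminished.

diminished fifth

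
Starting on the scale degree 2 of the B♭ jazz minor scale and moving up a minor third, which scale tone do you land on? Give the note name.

The scale is B♭ C D♭ E♭ F G A.
The scale degree 2 is C; a minor third above that is E♭ — scale degree 4.

Eb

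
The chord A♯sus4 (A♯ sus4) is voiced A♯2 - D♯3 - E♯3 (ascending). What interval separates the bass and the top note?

perfect 5th

The outer voices are A♯2 and E♯3.
A♯ up to E♯ spans 5 letter names and 7 semitones — a perfect fifth.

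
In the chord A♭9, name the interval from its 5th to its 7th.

minor third

The chord tones of A♭9 are A♭–C–E♭–G♭–B♭.
The 5th is E♭ and the 7th is G♭.
E♭ up to G♭ is 3 semitones, a half step narrower than a major third, so the interval is minor.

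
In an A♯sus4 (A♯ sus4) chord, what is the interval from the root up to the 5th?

The chord tones of A♯sus4 (A♯ sus4) are A♯ D♯ E♯.
The root is A♯ and the 5th is E♯.
A♯ up to E♯ spans 5 letter names and 7 semitones — a perfect fifth.

perfect fifth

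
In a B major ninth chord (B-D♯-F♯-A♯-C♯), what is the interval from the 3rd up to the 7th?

P5

3rd = D♯; 7th = A♯.
From D♯ to A♯ is 7 semitones, exactly the perfect fifth.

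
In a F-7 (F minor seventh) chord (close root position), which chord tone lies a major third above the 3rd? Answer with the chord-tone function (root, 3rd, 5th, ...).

F-7 is spelled F, A♭, C, E♭.
The 3rd is A♭. A major third above A♭ is C.
C is the chord's 5th.

5th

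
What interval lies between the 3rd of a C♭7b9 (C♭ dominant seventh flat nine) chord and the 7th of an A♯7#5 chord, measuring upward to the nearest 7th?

The 3rd of C♭7b9 (C♭ dominant seventh flat nine) is E♭; the 7th of A♯7#5 is G♯.
E♭ up to G♯ is 5 semitones, a half step wider than a major third, so the interval is augmented.

A3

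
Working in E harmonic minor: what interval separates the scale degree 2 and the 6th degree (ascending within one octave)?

E harmonic minor: E F# G A B C D#.
So we need the interval from F# up to C.
From F# to C: 6 semitones over a fifth = diminished.

d5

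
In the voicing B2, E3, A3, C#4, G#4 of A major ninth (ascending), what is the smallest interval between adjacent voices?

major 3rd

Adjacent intervals: B2→E3 = perfect fourth; E3→A3 = perfect fourth; A3→C#4 = major third; C#4→G#4 = perfect fifth.
The smallest is A3 to C#4, a major third (4 semitones).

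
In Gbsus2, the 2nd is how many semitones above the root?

2

The chord tones of Gbsus2 are Gb-Ab-Db.
Gb to Ab is a major second: 2 semitones.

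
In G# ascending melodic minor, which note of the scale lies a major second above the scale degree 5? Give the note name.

The scale is G# A# B C# D# E# F##.
The scale degree 5 is D#; a major second above that is E# — scale degree 6.

E#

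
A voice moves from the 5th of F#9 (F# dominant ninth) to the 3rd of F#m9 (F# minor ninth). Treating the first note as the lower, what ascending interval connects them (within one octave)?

minor sixth

F#9 (F# dominant ninth) has C# as its 5th, and F#m9 (F# minor ninth) has A as its 3rd.
6 letter names make it a sixth; at 8 semitones (a half step narrower than major) the quality is minor.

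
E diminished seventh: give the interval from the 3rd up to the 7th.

diminished fifth

E°7: E–G–Bb–Db.
The 3rd is G and the 7th is Db.
From G to Db: 6 semitones over a fifth = diminished.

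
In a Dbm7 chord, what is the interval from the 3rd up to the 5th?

major third

Spelling the chord: Db-Fb-Ab-Cb.
3rd = Fb; 5th = Ab.
Counting 3 letters and 4 half steps from Fb gives a major third.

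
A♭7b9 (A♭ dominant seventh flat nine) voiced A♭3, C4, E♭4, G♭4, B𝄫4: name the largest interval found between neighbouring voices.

major third

Adjacent intervals: A♭3→C4 = major third; C4→E♭4 = minor third; E♭4→G♭4 = minor third; G♭4→B𝄫4 = minor third.
The largest is A♭3 to C4, a major third (4 semitones).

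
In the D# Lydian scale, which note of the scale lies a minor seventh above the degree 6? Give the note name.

The scale is D# E# F## G## A# B# C##.
The degree 6 is B#; a minor seventh above that is A# — scale degree 5.

A#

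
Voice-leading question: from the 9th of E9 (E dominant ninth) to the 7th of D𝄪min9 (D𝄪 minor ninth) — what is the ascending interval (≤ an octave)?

E9 (E dominant ninth) has F♯ as its 9th, and D𝄪min9 (D𝄪 minor ninth) has C𝄪 as its 7th.
F♯ up to C𝄪 is 8 semitones, a half step wider than a perfect fifth, so the interval is augmented.

augmented 5th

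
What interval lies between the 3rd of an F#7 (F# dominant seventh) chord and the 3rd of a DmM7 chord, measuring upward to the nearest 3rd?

The 3rd of F#7 (F# dominant seventh) is A#; the 3rd of DmM7 is F.
From A# to F: 7 semitones over a sixth = diminished.

diminished sixth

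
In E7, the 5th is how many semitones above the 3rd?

3

E7 (E dominant seventh) is spelled E G♯ B D.
G♯ to B is a minor third: 3 semitones.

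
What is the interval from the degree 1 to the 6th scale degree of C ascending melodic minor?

Spelling C ascending melodic minor: C D Eb F G A B.
So we need the interval from C up to A.
C up to A spans 6 letter names and 9 semitones — a major sixth.

major sixth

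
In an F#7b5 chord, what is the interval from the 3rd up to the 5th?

d3

The chord tones of F#7b5 (F# dominant seventh flat five) are F#-A#-C-E.
3rd = A#; 5th = C.
From A# to C: 2 semitones over a third = diminished.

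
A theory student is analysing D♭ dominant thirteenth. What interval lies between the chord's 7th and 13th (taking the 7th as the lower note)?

D♭13 (D♭ dominant thirteenth): D♭-F-A♭-C♭-E♭-B♭.
7th = C♭; 13th = B♭.
From C♭ to B♭ is 11 semitones, exactly the major seventh.

M7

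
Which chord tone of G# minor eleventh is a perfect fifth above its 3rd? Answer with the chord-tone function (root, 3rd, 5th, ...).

G# minor eleventh is spelled G#-B-D#-F#-A#-C#.
The 3rd is B. A perfect fifth above B is F#.
F# is the chord's 7th.

7th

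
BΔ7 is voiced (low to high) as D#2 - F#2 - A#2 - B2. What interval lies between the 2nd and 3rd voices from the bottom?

Those voices are F#2 and A#2.
From F# to A# is 4 semitones, exactly the major third.

M3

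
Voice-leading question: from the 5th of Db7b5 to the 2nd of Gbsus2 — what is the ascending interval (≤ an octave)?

Db7b5 has Abb as its 5th, and Gbsus2 has Ab as its 2nd.
From Abb to Ab: 1 semitone over a unison = augmented.

augmented unison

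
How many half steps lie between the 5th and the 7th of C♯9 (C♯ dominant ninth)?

C♯ dominant ninth is spelled C♯-E♯-G♯-B-D♯.
G♯ to B is a minor third: 3 semitones.

3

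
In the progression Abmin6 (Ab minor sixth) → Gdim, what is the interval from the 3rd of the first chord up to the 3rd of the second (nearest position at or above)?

major seventh

Abmin6 (Ab minor sixth) has Cb as its 3rd, and Gdim has Bb as its 3rd.
From Cb to Bb is 11 semitones, exactly the major seventh.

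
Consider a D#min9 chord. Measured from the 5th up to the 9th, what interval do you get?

The chord tones of D# minor ninth are D#, F#, A#, C#, E#.
So we need the interval from A# up to E#.
Counting 5 letters and 7 half steps from A# gives a perfect fifth.

perfect fifth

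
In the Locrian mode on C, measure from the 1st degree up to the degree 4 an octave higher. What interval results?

perfect 11th

C locrian: C Db Eb F Gb Ab Bb.
So we need the interval from C up to F.
C up to F spans 11 letter names and 17 semitones — a perfect eleventh.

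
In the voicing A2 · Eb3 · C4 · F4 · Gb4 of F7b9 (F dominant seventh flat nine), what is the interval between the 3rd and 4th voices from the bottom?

Those voices are C4 and F4.
Counting 4 letters and 5 half steps from C gives a perfect fourth.

perfect fourth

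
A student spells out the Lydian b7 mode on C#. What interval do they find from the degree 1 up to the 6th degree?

major sixth

The scale runs C# D# E# F## G# A# B.
That puts C# below A#.
From C# to A# is 9 semitones, exactly the major sixth.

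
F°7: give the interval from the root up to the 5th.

Spelling the chord: F, Ab, Cb, Ebb.
Root = F; 5th = Cb.
5 letter names make it a fifth; at 6 semitones (a half step narrower than perfect) the quality is diminished.

diminished fifth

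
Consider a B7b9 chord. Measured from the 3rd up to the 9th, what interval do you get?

diminished seventh

Spelling the chord: B-D♯-F♯-A-C.
The 3rd is D♯ and the 9th is C.
From D♯ to C: 9 semitones over a seventh = diminished.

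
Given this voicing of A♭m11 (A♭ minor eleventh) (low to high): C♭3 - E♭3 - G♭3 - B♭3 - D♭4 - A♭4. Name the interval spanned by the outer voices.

The outer voices are C♭3 and A♭4.
C♭ up to A♭ spans 13 letter names and 21 semitones — a major thirteenth.

major thirteenth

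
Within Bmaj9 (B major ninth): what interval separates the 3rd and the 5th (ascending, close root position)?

minor third

Spelling the chord: B–D♯–F♯–A♯–C♯.
So we need the interval from D♯ up to F♯.
3 letter names make it a third; at 3 semitones (a half step narrower than major) the quality is minor.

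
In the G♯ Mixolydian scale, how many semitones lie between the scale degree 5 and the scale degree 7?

The scale is G♯ A♯ B♯ C♯ D♯ E♯ F♯.
D♯ up to F♯ is a minor third — 3 semitones.

3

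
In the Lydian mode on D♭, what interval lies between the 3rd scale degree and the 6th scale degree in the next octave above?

Spelling the Lydian mode on D♭: D♭ E♭ F G A♭ B♭ C.
The 3rd scale degree is F and the degree 6 (up an octave) is B♭.
From F to B♭ is 17 semitones, exactly the perfect eleventh.

perfect eleventh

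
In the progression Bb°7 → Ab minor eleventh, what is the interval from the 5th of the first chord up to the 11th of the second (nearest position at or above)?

The 5th of Bb°7 is Fb; the 11th of Ab minor eleventh is Db.
Counting 6 letters and 9 half steps from Fb gives a major sixth.

major 6th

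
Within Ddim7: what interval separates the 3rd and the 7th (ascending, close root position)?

D diminished seventh is spelled D F A♭ C♭.
3rd = F; 7th = C♭.
F up to C♭ is 6 semitones, a half step narrower than a perfect fifth, so the interval is diminished.

diminished 5th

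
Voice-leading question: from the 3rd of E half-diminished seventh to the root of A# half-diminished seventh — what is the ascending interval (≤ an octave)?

augmented second

E half-diminished seventh has G as its 3rd, and A# half-diminished seventh has A# as its root.
2 letter names make it a second; at 3 semitones (a half step wider than major) the quality is augmented.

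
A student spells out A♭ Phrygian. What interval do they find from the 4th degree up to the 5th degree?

Spelling A♭ Phrygian: A♭ B𝄫 C♭ D♭ E♭ F♭ G♭.
That puts D♭ below E♭.
D♭ up to E♭ spans 2 letter names and 2 semitones — a major second.

major second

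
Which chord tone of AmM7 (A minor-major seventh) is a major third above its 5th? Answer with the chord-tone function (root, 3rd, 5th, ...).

7th

AmM7: A, C, E, G#.
The 5th is E. A major third above E is G#.
G# is the chord's 7th.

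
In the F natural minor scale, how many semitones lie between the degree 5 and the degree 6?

The scale is F G Ab Bb C Db Eb.
C up to Db is a minor second — 1 semitone.

1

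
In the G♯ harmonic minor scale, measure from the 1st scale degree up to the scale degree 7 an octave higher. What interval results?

major fourteenth

Spelling the G♯ harmonic minor scale: G♯ A♯ B C♯ D♯ E F𝄪.
1st scale degree = G♯; degree 7 (up an octave) = F𝄪.
Counting 14 letters and 23 half steps from G♯ gives a major fourteenth.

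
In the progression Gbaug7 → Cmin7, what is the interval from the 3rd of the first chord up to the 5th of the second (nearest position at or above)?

major 6th

Gbaug7 has Bb as its 3rd, and Cmin7 has G as its 5th.
From Bb to G is 9 semitones, exactly the major sixth.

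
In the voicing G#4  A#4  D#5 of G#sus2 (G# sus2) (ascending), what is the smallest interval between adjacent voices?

Adjacent intervals: G#4→A#4 = major second; A#4→D#5 = perfect fourth.
The smallest is G#4 to A#4, a major second (2 semitones).

major second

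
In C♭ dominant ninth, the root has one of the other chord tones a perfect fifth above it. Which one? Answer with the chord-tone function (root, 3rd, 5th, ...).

5th

The chord tones of C♭9 (C♭ dominant ninth) are C♭ E♭ G♭ B𝄫 D♭.
The root is C♭. A perfect fifth above C♭ is G♭.
G♭ is the chord's 5th.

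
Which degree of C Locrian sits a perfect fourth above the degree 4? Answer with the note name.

Bb

The scale is C D♭ E♭ F G♭ A♭ B♭.
The degree 4 is F; a perfect fourth above that is B♭ — scale degree 7.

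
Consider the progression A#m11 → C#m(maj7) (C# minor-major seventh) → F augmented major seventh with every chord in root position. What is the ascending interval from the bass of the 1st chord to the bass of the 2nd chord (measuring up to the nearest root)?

The roots are A# and C#.
From A# to C#: 3 semitones over a third = minor.

minor third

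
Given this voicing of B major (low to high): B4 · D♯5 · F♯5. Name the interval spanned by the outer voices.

perfect fifth

The outer voices are B4 and F♯5.
From B to F♯ is 7 semitones, exactly the perfect fifth.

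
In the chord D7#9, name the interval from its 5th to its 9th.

augmented 5th

Spelling the chord: D, F#, A, C, E#.
That puts A below E#.
5 letter names make it a fifth; at 8 semitones (a half step wider than perfect) the quality is augmented.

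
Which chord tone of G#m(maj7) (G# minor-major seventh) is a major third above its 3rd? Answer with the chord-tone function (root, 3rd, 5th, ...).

5th

The chord tones of G#mM7 are G# B D# F##.
The 3rd is B. A major third above B is D#.
D# is the chord's 5th.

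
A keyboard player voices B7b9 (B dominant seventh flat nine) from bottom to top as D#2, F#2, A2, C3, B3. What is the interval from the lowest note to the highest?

The outer voices are D#2 and B3.
13 letter names make it a thirteenth; at 20 semitones (a half step narrower than major) the quality is minor.

minor 13th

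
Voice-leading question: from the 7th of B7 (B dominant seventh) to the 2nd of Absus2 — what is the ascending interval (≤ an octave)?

B7 (B dominant seventh) has A as its 7th, and Absus2 has Bb as its 2nd.
A up to Bb is 1 semitone, a half step narrower than a major second, so the interval is minor.

minor 2nd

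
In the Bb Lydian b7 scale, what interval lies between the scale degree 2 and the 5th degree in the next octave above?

perfect 11th

Bb lydian dominant: Bb C D E F G Ab.
The scale degree 2 is C and the 5th degree (up an octave) is F.
Counting 11 letters and 17 half steps from C gives a perfect eleventh.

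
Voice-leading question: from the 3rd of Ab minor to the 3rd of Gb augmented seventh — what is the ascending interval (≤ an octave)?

major seventh

Ab minor has Cb as its 3rd, and Gb augmented seventh has Bb as its 3rd.
From Cb to Bb is 11 semitones, exactly the major seventh.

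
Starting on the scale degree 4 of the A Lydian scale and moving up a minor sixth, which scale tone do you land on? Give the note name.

B

The scale is A B C♯ D♯ E F♯ G♯.
The scale degree 4 is D♯; a minor sixth above that is B — scale degree 2.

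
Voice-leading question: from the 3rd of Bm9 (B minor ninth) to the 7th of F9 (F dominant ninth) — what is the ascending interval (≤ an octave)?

minor second

The 3rd of Bm9 (B minor ninth) is D; the 7th of F9 (F dominant ninth) is Eb.
From D to Eb: 1 semitone over a second = minor.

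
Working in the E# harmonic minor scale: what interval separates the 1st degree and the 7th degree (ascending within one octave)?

major 7th

Spelling the E# harmonic minor scale: E# F## G# A# B# C# D##.
1st degree = E#; 7th scale degree = D##.
E# up to D## spans 7 letter names and 11 semitones — a major seventh.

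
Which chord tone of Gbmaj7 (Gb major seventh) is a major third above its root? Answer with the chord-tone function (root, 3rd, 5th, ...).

3rd

The chord tones of Gb major seventh are Gb–Bb–Db–F.
The root is Gb. A major third above Gb is Bb.
Bb is the chord's 3rd.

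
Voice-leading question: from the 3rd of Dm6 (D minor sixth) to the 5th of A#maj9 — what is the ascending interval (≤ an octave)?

The 3rd of Dm6 (D minor sixth) is F; the 5th of A#maj9 is E#.
7 letter names make it a seventh; at 12 semitones (a half step wider than major) the quality is augmented.

augmented seventh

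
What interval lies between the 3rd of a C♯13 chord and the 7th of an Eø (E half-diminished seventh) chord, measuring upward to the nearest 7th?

diminished seventh

C♯13 has E♯ as its 3rd, and Eø (E half-diminished seventh) has D as its 7th.
From E♯ to D: 9 semitones over a seventh = diminished.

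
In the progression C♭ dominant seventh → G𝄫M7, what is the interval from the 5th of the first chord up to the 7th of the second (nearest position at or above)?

The 5th of C♭ dominant seventh is G♭; the 7th of G𝄫M7 is F♭.
From G♭ to F♭: 10 semitones over a seventh = minor.

minor 7th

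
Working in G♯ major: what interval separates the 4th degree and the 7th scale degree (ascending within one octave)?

G♯ major: G♯ A♯ B♯ C♯ D♯ E♯ F𝄪.
4th degree = C♯; 7th degree = F𝄪.
4 letter names make it a fourth; at 6 semitones (a half step wider than perfect) the quality is augmented.

A4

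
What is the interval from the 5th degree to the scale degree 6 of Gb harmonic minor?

minor 2nd

Gb harmonic minor: Gb Ab Bbb Cb Db Ebb F.
So we need the interval from Db up to Ebb.
Db up to Ebb is 1 semitone, a half step narrower than a major second, so the interval is minor.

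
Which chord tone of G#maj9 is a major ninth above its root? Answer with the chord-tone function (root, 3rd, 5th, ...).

9th

Spelling the chord: G# B# D# F## A#.
The root is G#. A major ninth above G# is A#.
A# is the chord's 9th.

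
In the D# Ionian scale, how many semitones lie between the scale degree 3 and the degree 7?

The scale is D# E# F## G# A# B# C##.
F## up to C## is a perfect fifth — 7 semitones.

7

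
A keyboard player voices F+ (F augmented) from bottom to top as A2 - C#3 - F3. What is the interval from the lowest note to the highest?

The outer voices are A2 and F3.
A up to F is 8 semitones, a half step narrower than a major sixth, so the interval is minor.

minor 6th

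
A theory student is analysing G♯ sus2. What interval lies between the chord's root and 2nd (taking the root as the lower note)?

G♯sus2 (G♯ sus2): G♯–A♯–D♯.
So we need the interval from G♯ up to A♯.
From G♯ to A♯ is 2 semitones, exactly the major second.

major second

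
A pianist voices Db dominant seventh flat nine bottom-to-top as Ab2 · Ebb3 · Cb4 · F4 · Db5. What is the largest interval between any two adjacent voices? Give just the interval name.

Adjacent intervals: Ab2→Ebb3 = diminished fifth; Ebb3→Cb4 = major sixth; Cb4→F4 = augmented fourth; F4→Db5 = minor sixth.
The largest is Ebb3 to Cb4, a major sixth (9 semitones).

M6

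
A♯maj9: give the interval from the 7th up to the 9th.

minor third

The chord tones of A♯ major ninth are A♯, C𝄪, E♯, G𝄪, B♯.
So we need the interval from G𝄪 up to B♯.
G𝄪 up to B♯ is 3 semitones, a half step narrower than a major third, so the interval is minor.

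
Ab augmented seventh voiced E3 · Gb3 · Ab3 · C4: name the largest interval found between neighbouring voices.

Adjacent intervals: E3→Gb3 = diminished third; Gb3→Ab3 = major second; Ab3→C4 = major third.
The largest is Ab3 to C4, a major third (4 semitones).

major third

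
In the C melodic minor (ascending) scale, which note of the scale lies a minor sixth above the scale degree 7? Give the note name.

G

The scale is C D E♭ F G A B.
The scale degree 7 is B; a minor sixth above that is G — scale degree 5.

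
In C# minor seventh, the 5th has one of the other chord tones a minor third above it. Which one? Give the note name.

C#min7 (C# minor seventh): C#–E–G#–B.
The 5th is G#. A minor third above G# is B.
B is the chord's 7th.

B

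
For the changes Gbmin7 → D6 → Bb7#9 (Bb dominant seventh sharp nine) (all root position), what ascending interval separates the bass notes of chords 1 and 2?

The roots are Gb and D.
Gb up to D is 8 semitones, a half step wider than a perfect fifth, so the interval is augmented.

augmented fifth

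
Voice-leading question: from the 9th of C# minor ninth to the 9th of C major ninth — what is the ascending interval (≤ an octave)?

The 9th of C# minor ninth is D#; the 9th of C major ninth is D.
From D# to D: 11 semitones over an octave = diminished.

diminished 8th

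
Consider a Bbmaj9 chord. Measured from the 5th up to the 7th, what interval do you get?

Spelling the chord: Bb-D-F-A-C.
So we need the interval from F up to A.
Counting 3 letters and 4 half steps from F gives a major third.

major third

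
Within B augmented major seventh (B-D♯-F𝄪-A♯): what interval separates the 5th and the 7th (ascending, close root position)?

The 5th is F𝄪 and the 7th is A♯.
F𝄪 up to A♯ is 3 semitones, a half step narrower than a major third, so the interval is minor.

minor third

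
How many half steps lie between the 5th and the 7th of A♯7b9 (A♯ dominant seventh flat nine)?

The chord tones of A♯7b9 are A♯ C𝄪 E♯ G♯ B.
E♯ to G♯ is a minor third: 3 semitones.

3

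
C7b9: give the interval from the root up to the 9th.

m9

The chord tones of C7b9 are C, E, G, Bb, Db.
So we need the interval from C up to Db.
9 letter names make it a ninth; at 13 semitones (a half step narrower than major) the quality is minor.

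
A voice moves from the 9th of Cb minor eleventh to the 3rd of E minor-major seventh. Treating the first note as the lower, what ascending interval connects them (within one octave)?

A4

The 9th of Cb minor eleventh is Db; the 3rd of E minor-major seventh is G.
From Db to G: 6 semitones over a fourth = augmented.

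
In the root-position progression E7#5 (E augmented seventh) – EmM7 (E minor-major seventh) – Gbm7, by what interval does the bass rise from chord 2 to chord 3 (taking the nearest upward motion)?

diminished third

The roots are E and Gb.
From E to Gb: 2 semitones over a third = diminished.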